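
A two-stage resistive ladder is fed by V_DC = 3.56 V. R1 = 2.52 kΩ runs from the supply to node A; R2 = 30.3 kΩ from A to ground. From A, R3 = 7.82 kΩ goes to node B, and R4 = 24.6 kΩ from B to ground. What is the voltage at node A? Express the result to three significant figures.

V_A ≈ 3.07 V

The second stage (R3 + R4 = 32.42 kΩ) loads node A in parallel with R2.
Effective lower resistance at A: R2 ‖ 32.42 = 15.66 kΩ.
First divider: V_A = V_DC · 15.66/(2.52 + 15.66) = 3.067 V.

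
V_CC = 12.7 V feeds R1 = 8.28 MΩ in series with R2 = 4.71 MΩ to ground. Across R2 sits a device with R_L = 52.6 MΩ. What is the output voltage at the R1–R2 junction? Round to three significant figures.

The load sits in parallel with R2, giving an effective lower resistance R2' = R2·R_L/(R2+R_L) = 4.323 MΩ.
Voltage divider with the loaded lower leg: V_out = 12.7 × 4.323/(8.28 + 4.323) = 12.7 × 0.3430 = 4.356 V.

V_out ≈ 4.36 V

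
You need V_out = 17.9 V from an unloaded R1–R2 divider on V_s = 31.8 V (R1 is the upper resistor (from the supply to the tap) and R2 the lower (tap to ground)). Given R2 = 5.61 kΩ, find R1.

R1 ≈ 4.36 kΩ

The divider ratio is R2/(R1+R2) = 17.9/31.8 = 0.5629.
R1 = R2·(1/k − 1) = 5.61 × 0.7765 = 4.356 kΩ.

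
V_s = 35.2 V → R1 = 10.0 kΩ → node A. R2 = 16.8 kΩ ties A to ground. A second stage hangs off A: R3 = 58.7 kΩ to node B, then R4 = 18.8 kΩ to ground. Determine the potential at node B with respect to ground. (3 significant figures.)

The second stage (R3 + R4 = 77.50 kΩ) loads node A in parallel with R2.
Effective lower resistance at A: R2 ‖ 77.50 = 13.81 kΩ.
So V_A = 35.2 × 0.5800 = 20.41 V.
Then the unloaded second divider: V_B = V_A × R4/(R3+R4) = 20.41 × 0.2426 = 4.952 V.

V_B ≈ 4.95 V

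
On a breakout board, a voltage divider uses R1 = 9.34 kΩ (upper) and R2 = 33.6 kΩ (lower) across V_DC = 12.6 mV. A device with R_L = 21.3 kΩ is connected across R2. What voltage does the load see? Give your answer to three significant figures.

First combine the lower leg with the load: R2 ‖ R_L = 13.04 kΩ.
Now apply the divider: V_out = 12.6 × 0.5826 = 7.341 mV.
(Unloaded it would be 9.86 mV; the load pulls it down.)

V_out ≈ 7.34 mV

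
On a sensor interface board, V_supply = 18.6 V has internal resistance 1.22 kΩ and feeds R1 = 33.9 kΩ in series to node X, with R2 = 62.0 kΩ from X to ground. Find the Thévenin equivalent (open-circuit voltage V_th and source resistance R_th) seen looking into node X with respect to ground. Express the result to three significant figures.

V_th ≈ 11.9 V, R_th ≈ 22.4 kΩ

R1' = 1.22 + 33.9 = 35.12 kΩ (source resistance + R1).
With X open, the divider is unloaded: V_th = 18.6 × 62.0/97.12 = 11.87 V.
Looking into X with the source shorted: R_th = R1'·R2/(R1'+R2) = 35.12 × 62.0/97.12 = 22.42 kΩ.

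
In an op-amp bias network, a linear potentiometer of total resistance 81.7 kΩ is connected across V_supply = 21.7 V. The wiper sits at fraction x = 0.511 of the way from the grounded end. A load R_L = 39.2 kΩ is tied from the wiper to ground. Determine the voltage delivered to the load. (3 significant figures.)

The pot divides into 39.95 kΩ above the wiper and 41.75 kΩ below.
R_L loads the lower segment: effective lower R = 20.22 kΩ.
Loaded-divider output: V_out = 21.7 × 0.3360 = 7.291 V.

V_out ≈ 7.29 V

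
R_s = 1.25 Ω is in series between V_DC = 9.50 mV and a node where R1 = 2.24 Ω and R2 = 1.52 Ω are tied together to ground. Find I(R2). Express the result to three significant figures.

Equivalent of the parallel group: R_p = 0.9055 Ω.
V_A = 9.50 × 0.9055/2.156 = 3.991 mV.
I(R2) = V_A / R2 = 3.991/1.52 = 2.626 mA.

I ≈ 2.63 mA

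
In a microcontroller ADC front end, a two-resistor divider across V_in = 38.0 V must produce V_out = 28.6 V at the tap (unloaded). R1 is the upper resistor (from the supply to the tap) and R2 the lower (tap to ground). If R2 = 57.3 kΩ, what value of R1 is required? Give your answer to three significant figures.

R1 ≈ 18.8 kΩ

The divider ratio is R2/(R1+R2) = 28.6/38.0 = 0.7526.
R1 = R2·(1/k − 1) = 57.3 × 0.3287 = 18.83 kΩ.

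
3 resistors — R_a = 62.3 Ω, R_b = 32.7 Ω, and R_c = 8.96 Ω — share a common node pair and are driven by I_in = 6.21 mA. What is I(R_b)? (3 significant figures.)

I ≈ 1.20 mA

Conductances: ΣG = 1/62.3 + 1/32.7 + 1/8.96 = 0.1582 (1/Ω).
R_b takes the fraction G_k/ΣG = 0.03058/0.1582 = 0.1933, so I = 6.21 × 0.1933 = 1.200 mA.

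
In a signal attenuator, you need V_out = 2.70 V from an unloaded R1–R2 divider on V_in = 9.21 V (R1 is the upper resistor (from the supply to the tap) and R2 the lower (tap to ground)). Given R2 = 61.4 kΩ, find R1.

R1 ≈ 148 kΩ

V_out/V_in = R2/(R1+R2) = 0.2932.
Rearranging, R1 = R2·(1−k)/k = 61.4 × 2.411 = 148.0 kΩ.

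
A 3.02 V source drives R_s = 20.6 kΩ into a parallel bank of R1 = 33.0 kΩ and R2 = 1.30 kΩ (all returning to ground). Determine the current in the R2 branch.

I ≈ 0.133 mA

Parallel bank: R_p = 1/(1/33.0 + 1/1.30) = 1.251 kΩ.
V_A = 3.02 × 1.251/21.85 = 0.1729 V.
I(R2) = V_A / R2 = 0.1729/1.30 = 0.1330 mA.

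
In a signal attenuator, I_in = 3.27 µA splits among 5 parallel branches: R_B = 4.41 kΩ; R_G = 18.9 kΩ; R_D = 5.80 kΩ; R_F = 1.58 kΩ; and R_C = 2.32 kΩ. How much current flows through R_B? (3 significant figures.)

I ≈ 0.489 µA

Conductances: ΣG = 1/4.41 + 1/18.9 + 1/5.80 + 1/1.58 + 1/2.32 = 1.516 (1/kΩ).
By the current-divider rule, I = I_in · G_k/ΣG = 3.27 × 0.1496 = 0.4891 µA.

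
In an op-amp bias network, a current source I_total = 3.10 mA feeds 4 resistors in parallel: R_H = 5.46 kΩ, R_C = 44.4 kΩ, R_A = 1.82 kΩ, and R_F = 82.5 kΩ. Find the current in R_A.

Conductances: ΣG = 1/5.46 + 1/44.4 + 1/1.82 + 1/82.5 = 0.7672 (1/kΩ).
Current divider: I(R_A) = I_total · G_k/ΣG = 3.10 × (0.5495/0.7672) = 3.10 × 0.7161 = 2.220 mA.

I ≈ 2.22 mA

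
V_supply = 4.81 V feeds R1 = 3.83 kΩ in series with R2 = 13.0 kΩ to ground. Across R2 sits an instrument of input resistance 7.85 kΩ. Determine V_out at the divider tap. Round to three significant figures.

V_out ≈ 2.70 V

R2 ‖ R_L = (13.0 × 7.85)/(13.0 + 7.85) = 4.894 kΩ.
Then V_out = V_supply · R2'/(R1 + R2') = 4.81 × 4.894/8.724 = 2.698 V.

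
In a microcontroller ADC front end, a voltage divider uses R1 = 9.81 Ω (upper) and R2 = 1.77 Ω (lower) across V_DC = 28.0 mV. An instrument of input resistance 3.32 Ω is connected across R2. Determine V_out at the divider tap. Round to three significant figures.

First combine the lower leg with the load: R2 ‖ R_L = 1.154 Ω.
Now apply the divider: V_out = 28.0 × 0.1053 = 2.948 mV.

V_out ≈ 2.95 mV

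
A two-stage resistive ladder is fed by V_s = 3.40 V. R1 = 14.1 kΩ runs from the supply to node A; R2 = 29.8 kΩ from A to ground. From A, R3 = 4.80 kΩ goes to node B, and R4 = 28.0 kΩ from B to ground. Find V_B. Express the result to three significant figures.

Looking into the second stage from A: R3 + R4 = 32.80 kΩ appears in parallel with R2.
R2 ‖ (R3+R4) = 15.61 kΩ.
First divider: V_A = V_s · 15.61/(14.1 + 15.61) = 1.787 V.
V_B = V_A × 0.8537 = 1.525 V.

V_B ≈ 1.53 V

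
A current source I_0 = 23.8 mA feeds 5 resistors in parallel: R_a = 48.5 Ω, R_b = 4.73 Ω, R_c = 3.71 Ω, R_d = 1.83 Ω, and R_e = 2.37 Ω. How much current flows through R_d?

I ≈ 8.85 mA

ΣG = 1/48.5 + 1/4.73 + 1/3.71 + 1/1.83 + 1/2.37 = 1.470.
Current divider: I(R_d) = I_0 · G_k/ΣG = 23.8 × (0.5464/1.470) = 23.8 × 0.3717 = 8.847 mA.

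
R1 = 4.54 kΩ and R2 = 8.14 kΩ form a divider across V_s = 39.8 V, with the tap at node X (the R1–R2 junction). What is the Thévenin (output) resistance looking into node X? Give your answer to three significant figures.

R_th ≈ 2.91 kΩ

Looking into X with the source shorted: R_th = R1·R2/(R1+R2) = 4.540 × 8.14/12.68 = 2.914 kΩ.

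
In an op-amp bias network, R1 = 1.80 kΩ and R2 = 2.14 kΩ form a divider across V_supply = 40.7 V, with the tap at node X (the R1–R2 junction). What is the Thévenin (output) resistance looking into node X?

R_th ≈ 0.978 kΩ

With V_supply suppressed (replaced by a short), R_th = R1 ‖ R2 = (1.800 × 2.14)/(1.800 + 2.14) = 0.9777 kΩ.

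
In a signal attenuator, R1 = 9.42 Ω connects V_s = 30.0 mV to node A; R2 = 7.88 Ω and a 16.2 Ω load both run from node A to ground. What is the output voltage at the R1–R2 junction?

First combine the lower leg with the load: R2 ‖ R_L = 5.301 Ω.
Then V_out = V_s · R2'/(R1 + R2') = 30.0 × 5.301/14.72 = 10.80 mV.
(Unloaded it would be 13.7 mV; the load pulls it down.)

V_out ≈ 10.8 mV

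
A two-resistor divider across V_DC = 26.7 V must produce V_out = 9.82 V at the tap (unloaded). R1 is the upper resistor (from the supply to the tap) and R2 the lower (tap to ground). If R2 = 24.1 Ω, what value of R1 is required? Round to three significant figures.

V_out/V_DC = R2/(R1+R2) = 0.3678.
R1 = R2·(1/k − 1) = 24.1 × 1.719 = 41.43 Ω.

R1 ≈ 41.4 Ω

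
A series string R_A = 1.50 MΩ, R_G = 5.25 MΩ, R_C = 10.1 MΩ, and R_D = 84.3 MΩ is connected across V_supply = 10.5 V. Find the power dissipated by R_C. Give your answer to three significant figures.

P ≈ 0.109 µW

The common current is I = 10.5/101.1 = 0.1038 µA.
V(R_C) = I·R = 1.048 V; P = V·I = 1.048 × 0.1038 = 0.1088 µW.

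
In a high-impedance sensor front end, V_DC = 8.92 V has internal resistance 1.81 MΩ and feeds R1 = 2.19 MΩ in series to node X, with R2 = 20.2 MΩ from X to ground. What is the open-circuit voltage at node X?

R1' = 1.81 + 2.19 = 4.000 MΩ (source resistance + R1).
Open-circuit (no load on X): V_th = V_DC · R2/(R1' + R2) = 8.92 × 20.2/(4.000 + 20.2) = 7.446 V.

V_th ≈ 7.45 V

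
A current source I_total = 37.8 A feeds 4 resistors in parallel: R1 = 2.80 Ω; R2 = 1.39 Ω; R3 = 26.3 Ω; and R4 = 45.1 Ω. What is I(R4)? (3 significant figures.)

Total conductance ΣG = 1/2.80 + 1/1.39 + 1/26.3 + 1/45.1 = 1.137 (units of 1/Ω).
R4 takes the fraction G_k/ΣG = 0.02217/1.137 = 0.01951, so I = 37.8 × 0.01951 = 0.7373 A.

I ≈ 0.737 A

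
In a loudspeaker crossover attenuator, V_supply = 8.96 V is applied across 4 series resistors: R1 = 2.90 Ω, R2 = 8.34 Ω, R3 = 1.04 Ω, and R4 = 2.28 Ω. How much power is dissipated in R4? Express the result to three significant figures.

ΣR = 14.56 Ω → I = 8.96/14.56 = 0.6154 A.
P = I²R = 0.3787 × 2.28 = 0.8634 W.

P ≈ 0.863 W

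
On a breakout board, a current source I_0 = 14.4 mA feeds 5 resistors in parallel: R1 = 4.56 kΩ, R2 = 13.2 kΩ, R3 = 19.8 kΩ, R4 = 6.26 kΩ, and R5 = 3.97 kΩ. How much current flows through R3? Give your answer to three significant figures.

Conductances: ΣG = 1/4.56 + 1/13.2 + 1/19.8 + 1/6.26 + 1/3.97 = 0.7572 (1/kΩ).
By the current-divider rule, I = I_0 · G_k/ΣG = 14.4 × 0.06670 = 0.9605 mA.

I ≈ 0.960 mA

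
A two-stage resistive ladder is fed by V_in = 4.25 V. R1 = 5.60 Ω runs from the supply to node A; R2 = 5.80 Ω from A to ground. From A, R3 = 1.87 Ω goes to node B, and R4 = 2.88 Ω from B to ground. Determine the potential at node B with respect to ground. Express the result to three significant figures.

Node A sees R2 in parallel with the series input of stage 2, R3 + R4 = 4.750 Ω.
R2 ‖ (R3+R4) = 2.611 Ω.
First divider: V_A = V_in · 2.611/(5.60 + 2.611) = 1.352 V.
Then the unloaded second divider: V_B = V_A × R4/(R3+R4) = 1.352 × 0.6063 = 0.8195 V.

V_B ≈ 0.819 V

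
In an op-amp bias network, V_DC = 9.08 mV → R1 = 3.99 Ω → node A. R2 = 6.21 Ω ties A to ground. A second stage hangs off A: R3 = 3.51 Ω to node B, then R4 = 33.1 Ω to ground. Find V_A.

V_A ≈ 5.18 mV

The second stage (R3 + R4 = 36.61 Ω) loads node A in parallel with R2.
Effective lower resistance at A: R2 ‖ 36.61 = 5.309 Ω.
First divider: V_A = V_DC · 5.309/(3.99 + 5.309) = 5.184 mV.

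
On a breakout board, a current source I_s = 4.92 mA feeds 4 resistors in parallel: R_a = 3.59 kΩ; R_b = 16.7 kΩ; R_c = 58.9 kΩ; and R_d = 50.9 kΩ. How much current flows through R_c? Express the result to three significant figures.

I ≈ 0.223 mA

Total conductance ΣG = 1/3.59 + 1/16.7 + 1/58.9 + 1/50.9 = 0.3751 (units of 1/kΩ).
Current divider: I(R_c) = I_s · G_k/ΣG = 4.92 × (0.01698/0.3751) = 4.92 × 0.04527 = 0.2227 mA.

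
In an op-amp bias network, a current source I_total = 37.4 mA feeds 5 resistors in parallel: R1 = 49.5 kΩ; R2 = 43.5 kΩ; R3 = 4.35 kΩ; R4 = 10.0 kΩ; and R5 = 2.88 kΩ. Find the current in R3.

I ≈ 11.9 mA

Total conductance ΣG = 1/49.5 + 1/43.5 + 1/4.35 + 1/10.0 + 1/2.88 = 0.7203 (units of 1/kΩ).
R3 takes the fraction G_k/ΣG = 0.2299/0.7203 = 0.3192, so I = 37.4 × 0.3192 = 11.94 mA.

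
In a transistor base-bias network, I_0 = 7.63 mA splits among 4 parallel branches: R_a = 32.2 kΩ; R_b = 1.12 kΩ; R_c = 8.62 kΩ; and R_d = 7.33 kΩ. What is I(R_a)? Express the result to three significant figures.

Total conductance ΣG = 1/32.2 + 1/1.12 + 1/8.62 + 1/7.33 = 1.176 (units of 1/kΩ).
R_a takes the fraction G_k/ΣG = 0.03106/1.176 = 0.02640, so I = 7.63 × 0.02640 = 0.2014 mA.

I ≈ 0.201 mA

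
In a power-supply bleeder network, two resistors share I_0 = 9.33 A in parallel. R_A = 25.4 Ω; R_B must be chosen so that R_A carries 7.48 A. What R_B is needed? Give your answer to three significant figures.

In a two-way split, I_A/I_0 = R_B/(R_A + R_B).
With f = 0.8017, R_B = R_A · f/(1−f) = 25.4 × 4.043 = 102.7 Ω.

R_B ≈ 103 Ω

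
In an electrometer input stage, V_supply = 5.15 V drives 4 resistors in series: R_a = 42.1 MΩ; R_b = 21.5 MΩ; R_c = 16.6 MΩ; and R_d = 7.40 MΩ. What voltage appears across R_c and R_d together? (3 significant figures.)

V ≈ 1.41 V

Series total: ΣR = 42.1 + 21.5 + 16.6 + 7.40 = 87.60 MΩ.
R_{R_c..R_d} = 16.6 + 7.40 = 24.00 MΩ.
Voltage divider: V = V_supply · (24.00 / 87.60) = 5.15 × 0.2740 = 1.411 V.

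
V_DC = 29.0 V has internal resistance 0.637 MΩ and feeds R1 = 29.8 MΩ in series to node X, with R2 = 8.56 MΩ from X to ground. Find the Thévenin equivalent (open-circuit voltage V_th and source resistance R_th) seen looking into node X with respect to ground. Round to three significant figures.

V_th ≈ 6.37 V, R_th ≈ 6.68 MΩ

R1' = 0.637 + 29.8 = 30.44 MΩ (source resistance + R1).
V_th is the unloaded tap voltage: V_DC · R2/(R1'+R2) = 29.0 × 0.2195 = 6.366 V.
With V_DC suppressed (replaced by a short), R_th = R1' ‖ R2 = (30.44 × 8.56)/(30.44 + 8.56) = 6.681 MΩ.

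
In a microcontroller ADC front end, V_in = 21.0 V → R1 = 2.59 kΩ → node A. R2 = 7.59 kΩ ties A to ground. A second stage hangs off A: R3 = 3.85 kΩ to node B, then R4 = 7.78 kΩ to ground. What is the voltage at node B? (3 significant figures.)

V_B ≈ 8.98 V

The second stage (R3 + R4 = 11.63 kΩ) loads node A in parallel with R2.
Effective lower resistance at A: R2 ‖ 11.63 = 4.593 kΩ.
V_A = 21.0 × 4.593/(2.59 + 4.593) = 13.43 V.
Stage 2 is unloaded, so V_B = V_A · R4/(R3+R4) = 13.43 × 7.78/11.63 = 8.983 V.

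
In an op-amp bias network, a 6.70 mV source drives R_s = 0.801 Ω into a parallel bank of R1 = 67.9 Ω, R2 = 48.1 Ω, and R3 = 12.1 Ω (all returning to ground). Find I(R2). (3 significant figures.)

I ≈ 0.127 mA

Parallel bank: R_p = 1/(1/67.9 + 1/48.1 + 1/12.1) = 8.463 Ω.
V_A by voltage divider: V_A = 6.70 × 8.463/(0.801 + 8.463) = 6.121 mV.
Branch current I = V_A/R2 = 6.121/48.1 = 0.1272 mA.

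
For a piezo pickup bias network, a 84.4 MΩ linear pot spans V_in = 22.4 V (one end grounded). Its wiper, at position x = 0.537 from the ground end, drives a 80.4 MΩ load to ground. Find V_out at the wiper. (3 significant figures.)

The pot divides into 39.08 MΩ above the wiper and 45.32 MΩ below.
(x·R_p) ‖ R_L = 28.98 MΩ.
Then V_out = V_in · 28.98/(39.08 + 28.98) = 9.539 V.
(Unloaded: V_out = x·V_in = 12.0 V.)

V_out ≈ 9.54 V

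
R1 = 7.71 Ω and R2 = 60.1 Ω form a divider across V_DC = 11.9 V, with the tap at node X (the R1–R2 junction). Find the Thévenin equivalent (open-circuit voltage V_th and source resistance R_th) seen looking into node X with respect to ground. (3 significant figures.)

V_th ≈ 10.5 V, R_th ≈ 6.83 Ω

Open-circuit (no load on X): V_th = V_DC · R2/(R1 + R2) = 11.9 × 60.1/(7.710 + 60.1) = 10.55 V.
Zeroing V_DC shorts the top of R1 to ground, so R_th = R1 ‖ R2 = 6.833 Ω.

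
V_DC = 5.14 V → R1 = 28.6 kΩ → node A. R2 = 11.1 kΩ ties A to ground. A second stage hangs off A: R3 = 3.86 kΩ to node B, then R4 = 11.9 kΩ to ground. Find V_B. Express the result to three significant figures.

V_B ≈ 0.720 V

Node A sees R2 in parallel with the series input of stage 2, R3 + R4 = 15.76 kΩ.
R2 ‖ (R3+R4) = 6.513 kΩ.
V_A = 5.14 × 6.513/(28.6 + 6.513) = 0.9534 V.
V_B = V_A × 0.7551 = 0.7199 V.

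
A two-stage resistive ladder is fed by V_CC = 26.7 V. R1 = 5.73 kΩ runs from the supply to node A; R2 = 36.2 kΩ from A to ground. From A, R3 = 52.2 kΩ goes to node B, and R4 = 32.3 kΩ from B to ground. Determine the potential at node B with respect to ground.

The second stage (R3 + R4 = 84.50 kΩ) loads node A in parallel with R2.
Effective lower resistance at A: R2 ‖ 84.50 = 25.34 kΩ.
First divider: V_A = V_CC · 25.34/(5.73 + 25.34) = 21.78 V.
V_B = V_A × 0.3822 = 8.324 V.

V_B ≈ 8.32 V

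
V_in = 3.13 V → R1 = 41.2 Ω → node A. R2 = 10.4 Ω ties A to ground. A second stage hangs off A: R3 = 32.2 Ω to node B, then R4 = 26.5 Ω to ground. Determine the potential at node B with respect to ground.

V_B ≈ 0.250 V

The second stage (R3 + R4 = 58.70 Ω) loads node A in parallel with R2.
Effective lower resistance at A: R2 ‖ 58.70 = 8.835 Ω.
V_A = 3.13 × 8.835/(41.2 + 8.835) = 0.5527 V.
Then the unloaded second divider: V_B = V_A × R4/(R3+R4) = 0.5527 × 0.4514 = 0.2495 V.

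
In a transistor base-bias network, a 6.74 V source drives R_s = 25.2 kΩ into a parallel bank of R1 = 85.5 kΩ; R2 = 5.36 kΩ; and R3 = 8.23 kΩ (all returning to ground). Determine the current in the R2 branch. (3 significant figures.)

Equivalent of the parallel group: R_p = 3.127 kΩ.
V_A = 6.74 × 3.127/28.33 = 0.7441 V.
Branch current I = V_A/R2 = 0.7441/5.36 = 0.1388 mA.

I ≈ 0.139 mA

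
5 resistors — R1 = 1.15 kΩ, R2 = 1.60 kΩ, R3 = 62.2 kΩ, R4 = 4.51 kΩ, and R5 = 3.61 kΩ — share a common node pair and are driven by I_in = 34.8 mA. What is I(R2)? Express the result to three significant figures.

Total conductance ΣG = 1/1.15 + 1/1.60 + 1/62.2 + 1/4.51 + 1/3.61 = 2.009 (units of 1/kΩ).
By the current-divider rule, I = I_in · G_k/ΣG = 34.8 × 0.3110 = 10.82 mA.

I ≈ 10.8 mA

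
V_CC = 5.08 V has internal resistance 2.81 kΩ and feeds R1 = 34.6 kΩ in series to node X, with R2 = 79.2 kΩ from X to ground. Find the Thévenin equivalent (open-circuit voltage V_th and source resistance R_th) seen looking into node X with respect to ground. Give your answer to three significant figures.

V_th ≈ 3.45 V, R_th ≈ 25.4 kΩ

R1' = 2.81 + 34.6 = 37.41 kΩ (source resistance + R1).
V_th is the unloaded tap voltage: V_CC · R2/(R1'+R2) = 5.08 × 0.6792 = 3.450 V.
With V_CC suppressed (replaced by a short), R_th = R1' ‖ R2 = (37.41 × 79.2)/(37.41 + 79.2) = 25.41 kΩ.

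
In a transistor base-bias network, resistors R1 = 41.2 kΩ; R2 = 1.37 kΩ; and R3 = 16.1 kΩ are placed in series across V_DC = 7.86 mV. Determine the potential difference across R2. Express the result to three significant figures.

ΣR = 41.2 + 1.37 + 16.1 = 58.67 kΩ.
By the voltage-divider rule, V = 7.86 × 1.370/58.67 = 0.1835 mV.

V ≈ 0.184 mV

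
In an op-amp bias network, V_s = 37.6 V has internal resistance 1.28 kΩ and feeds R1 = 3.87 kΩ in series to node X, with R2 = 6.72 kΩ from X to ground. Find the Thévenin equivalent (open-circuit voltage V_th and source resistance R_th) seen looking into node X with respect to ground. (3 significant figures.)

V_th ≈ 21.3 V, R_th ≈ 2.92 kΩ

R1' = 1.28 + 3.87 = 5.150 kΩ (source resistance + R1).
Open-circuit (no load on X): V_th = V_s · R2/(R1' + R2) = 37.6 × 6.72/(5.150 + 6.72) = 21.29 V.
With V_s suppressed (replaced by a short), R_th = R1' ‖ R2 = (5.150 × 6.72)/(5.150 + 6.72) = 2.916 kΩ.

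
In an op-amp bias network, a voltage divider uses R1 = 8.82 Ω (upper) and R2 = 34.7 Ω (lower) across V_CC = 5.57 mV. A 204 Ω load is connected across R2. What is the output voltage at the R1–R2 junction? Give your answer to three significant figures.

V_out ≈ 4.29 mV

R2 ‖ R_L = (34.7 × 204)/(34.7 + 204) = 29.66 Ω.
Now apply the divider: V_out = 5.57 × 0.7708 = 4.293 mV.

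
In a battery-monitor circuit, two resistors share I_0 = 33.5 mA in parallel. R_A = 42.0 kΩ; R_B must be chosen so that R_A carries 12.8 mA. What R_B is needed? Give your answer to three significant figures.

The fraction through R_A equals R_B/(R_A+R_B).
With f = 0.3821, R_B = R_A · f/(1−f) = 42.0 × 0.6184 = 25.97 kΩ.

R_B ≈ 26.0 kΩ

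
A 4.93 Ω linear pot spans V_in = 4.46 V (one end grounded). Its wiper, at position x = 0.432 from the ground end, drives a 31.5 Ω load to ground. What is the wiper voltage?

V_out ≈ 1.86 V

Lower segment x·R_p = 2.130 Ω; upper segment (1−x)·R_p = 2.800 Ω.
Lower segment in parallel with the load: 2.130 ‖ 31.5 = 1.995 Ω.
Loaded-divider output: V_out = 4.46 × 0.4160 = 1.855 V.
(Unloaded: V_out = x·V_in = 1.93 V.)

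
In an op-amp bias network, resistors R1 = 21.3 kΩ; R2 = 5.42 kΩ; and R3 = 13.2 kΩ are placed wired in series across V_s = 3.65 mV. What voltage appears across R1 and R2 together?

V ≈ 2.44 mV

Total series resistance ΣR = 21.3 + 5.42 + 13.2 = 39.92 kΩ.
R_{R1..R2} = 21.3 + 5.42 = 26.72 kΩ.
Voltage divider: V = V_s · (26.72 / 39.92) = 3.65 × 0.6693 = 2.443 mV.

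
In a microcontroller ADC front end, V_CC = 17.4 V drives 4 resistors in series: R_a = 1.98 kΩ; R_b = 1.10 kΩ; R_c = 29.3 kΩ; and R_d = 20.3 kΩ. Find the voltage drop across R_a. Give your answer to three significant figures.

V ≈ 0.654 V

ΣR = 1.98 + 1.10 + 29.3 + 20.3 = 52.68 kΩ.
V = V_CC · R/ΣR = 17.4 × 0.03759 = 0.6540 V.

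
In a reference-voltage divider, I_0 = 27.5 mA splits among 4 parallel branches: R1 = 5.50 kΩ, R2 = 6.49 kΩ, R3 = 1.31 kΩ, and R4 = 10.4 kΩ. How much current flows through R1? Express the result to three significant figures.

Conductances: ΣG = 1/5.50 + 1/6.49 + 1/1.31 + 1/10.4 = 1.195 (1/kΩ).
By the current-divider rule, I = I_0 · G_k/ΣG = 27.5 × 0.1521 = 4.183 mA.

I ≈ 4.18 mA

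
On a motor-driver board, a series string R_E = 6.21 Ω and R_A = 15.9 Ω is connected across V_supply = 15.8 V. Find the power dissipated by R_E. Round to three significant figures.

Series current I = V_supply/ΣR = 15.8/22.11 = 0.7146 A.
P = I²R = 0.5107 × 6.21 = 3.171 W.

P ≈ 3.17 W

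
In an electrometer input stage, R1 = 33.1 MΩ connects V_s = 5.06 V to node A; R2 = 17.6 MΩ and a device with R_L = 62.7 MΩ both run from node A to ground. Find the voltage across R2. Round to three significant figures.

R2 ‖ R_L = (17.6 × 62.7)/(17.6 + 62.7) = 13.74 MΩ.
Voltage divider with the loaded lower leg: V_out = 5.06 × 13.74/(33.1 + 13.74) = 5.06 × 0.2934 = 1.484 V.
(Unloaded it would be 1.76 V; the load pulls it down.)

V_out ≈ 1.48 V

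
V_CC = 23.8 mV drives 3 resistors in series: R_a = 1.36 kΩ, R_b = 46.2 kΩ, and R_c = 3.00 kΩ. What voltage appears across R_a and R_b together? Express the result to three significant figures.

V ≈ 22.4 mV

Series total: ΣR = 1.36 + 46.2 + 3.00 = 50.56 kΩ.
R_{R_a..R_b} = 1.36 + 46.2 = 47.56 kΩ.
V = V_CC · R/ΣR = 23.8 × 0.9407 = 22.39 mV.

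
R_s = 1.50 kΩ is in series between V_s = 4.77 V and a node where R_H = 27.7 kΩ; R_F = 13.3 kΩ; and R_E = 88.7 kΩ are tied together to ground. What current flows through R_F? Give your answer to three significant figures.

Equivalent of the parallel group: R_p = 8.159 kΩ.
V_A by voltage divider: V_A = 4.77 × 8.159/(1.50 + 8.159) = 4.029 V.
I(R_F) = V_A / R_F = 4.029/13.3 = 0.3030 mA.
(Check via current divider: I_total = 0.4938 mA; share G_k/ΣG = 0.6135 → same result.)

I ≈ 0.303 mA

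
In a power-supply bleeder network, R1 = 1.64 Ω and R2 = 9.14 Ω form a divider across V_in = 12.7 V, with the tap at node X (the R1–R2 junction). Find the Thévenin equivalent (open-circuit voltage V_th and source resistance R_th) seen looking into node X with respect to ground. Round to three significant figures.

With X open, the divider is unloaded: V_th = 12.7 × 9.14/10.78 = 10.77 V.
With V_in suppressed (replaced by a short), R_th = R1 ‖ R2 = (1.640 × 9.14)/(1.640 + 9.14) = 1.391 Ω.

V_th ≈ 10.8 V, R_th ≈ 1.39 Ω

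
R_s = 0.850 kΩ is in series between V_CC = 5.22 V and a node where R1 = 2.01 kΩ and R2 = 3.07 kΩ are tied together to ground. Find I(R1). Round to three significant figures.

Combine the parallel branches: R_p = (1/2.01 + 1/3.07)⁻¹ = 1.215 kΩ.
Node voltage V_A = V_CC · R_p/(R_s + R_p) = 5.22 × 0.5883 = 3.071 V.
I(R1) = V_A / R1 = 3.071/2.01 = 1.528 mA.

I ≈ 1.53 mA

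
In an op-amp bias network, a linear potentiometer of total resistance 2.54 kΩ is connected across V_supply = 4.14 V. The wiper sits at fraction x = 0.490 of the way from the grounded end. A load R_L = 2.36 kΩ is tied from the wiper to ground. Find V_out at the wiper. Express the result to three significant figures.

The pot divides into 1.295 kΩ above the wiper and 1.245 kΩ below.
R_L loads the lower segment: effective lower R = 0.8149 kΩ.
V_out = 4.14 × 0.8149/(1.295 + 0.8149) = 1.599 V.

V_out ≈ 1.60 V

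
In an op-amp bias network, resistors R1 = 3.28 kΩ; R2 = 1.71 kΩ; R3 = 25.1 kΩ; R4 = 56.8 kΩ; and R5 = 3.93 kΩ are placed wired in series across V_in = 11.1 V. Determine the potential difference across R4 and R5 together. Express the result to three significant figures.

Total series resistance ΣR = 3.28 + 1.71 + 25.1 + 56.8 + 3.93 = 90.82 kΩ.
R_{R4..R5} = 56.8 + 3.93 = 60.73 kΩ.
Voltage divider: V = V_in · (60.73 / 90.82) = 11.1 × 0.6687 = 7.422 V.

V ≈ 7.42 V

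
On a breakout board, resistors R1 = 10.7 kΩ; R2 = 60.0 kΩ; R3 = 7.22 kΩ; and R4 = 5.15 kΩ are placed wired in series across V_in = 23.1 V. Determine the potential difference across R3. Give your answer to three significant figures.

Total series resistance ΣR = 10.7 + 60.0 + 7.22 + 5.15 = 83.07 kΩ.
Voltage divider: V = V_in · (7.220 / 83.07) = 23.1 × 0.08691 = 2.008 V.

V ≈ 2.01 V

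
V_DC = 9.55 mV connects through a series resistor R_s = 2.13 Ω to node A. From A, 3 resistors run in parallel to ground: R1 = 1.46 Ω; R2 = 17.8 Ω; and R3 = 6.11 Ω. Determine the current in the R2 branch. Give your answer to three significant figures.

I ≈ 0.183 mA

Equivalent of the parallel group: R_p = 1.105 Ω.
V_A = 9.55 × 1.105/3.235 = 3.263 mV.
I(R2) = V_A / R2 = 3.263/17.8 = 0.1833 mA.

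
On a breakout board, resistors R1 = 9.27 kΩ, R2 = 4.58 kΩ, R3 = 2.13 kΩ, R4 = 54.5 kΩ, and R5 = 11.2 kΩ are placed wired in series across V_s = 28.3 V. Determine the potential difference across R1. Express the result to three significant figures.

Series total: ΣR = 9.27 + 4.58 + 2.13 + 54.5 + 11.2 = 81.68 kΩ.
By the voltage-divider rule, V = 28.3 × 9.270/81.68 = 3.212 V.

V ≈ 3.21 V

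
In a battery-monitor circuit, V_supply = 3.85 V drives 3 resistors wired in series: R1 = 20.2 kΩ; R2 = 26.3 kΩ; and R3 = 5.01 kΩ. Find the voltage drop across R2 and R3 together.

V ≈ 2.34 V

Total series resistance ΣR = 20.2 + 26.3 + 5.01 = 51.51 kΩ.
R_{R2..R3} = 26.3 + 5.01 = 31.31 kΩ.
Voltage divider: V = V_supply · (31.31 / 51.51) = 3.85 × 0.6078 = 2.340 V.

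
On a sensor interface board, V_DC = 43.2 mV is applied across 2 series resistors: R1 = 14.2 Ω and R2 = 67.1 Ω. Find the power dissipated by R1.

The common current is I = 43.2/81.30 = 0.5314 mA.
V(R1) = I·R = 7.545 mV; P = V·I = 7.545 × 0.5314 = 4.009 µW.

P ≈ 4.01 µW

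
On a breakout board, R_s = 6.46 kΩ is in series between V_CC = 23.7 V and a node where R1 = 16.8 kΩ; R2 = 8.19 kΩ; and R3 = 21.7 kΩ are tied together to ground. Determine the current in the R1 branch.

I ≈ 0.571 mA

Combine the parallel branches: R_p = (1/16.8 + 1/8.19 + 1/21.7)⁻¹ = 4.392 kΩ.
Node voltage V_A = V_CC · R_p/(R_s + R_p) = 23.7 × 0.4047 = 9.591 V.
I(R1) = V_A / R1 = 9.591/16.8 = 0.5709 mA.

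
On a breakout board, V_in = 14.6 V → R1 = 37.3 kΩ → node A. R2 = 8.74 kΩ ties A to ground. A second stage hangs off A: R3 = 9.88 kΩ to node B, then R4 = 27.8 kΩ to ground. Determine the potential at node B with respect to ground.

V_B ≈ 1.72 V

Looking into the second stage from A: R3 + R4 = 37.68 kΩ appears in parallel with R2.
Effective lower resistance at A: R2 ‖ 37.68 = 7.094 kΩ.
First divider: V_A = V_in · 7.094/(37.3 + 7.094) = 2.333 V.
Stage 2 is unloaded, so V_B = V_A · R4/(R3+R4) = 2.333 × 27.8/37.68 = 1.721 V.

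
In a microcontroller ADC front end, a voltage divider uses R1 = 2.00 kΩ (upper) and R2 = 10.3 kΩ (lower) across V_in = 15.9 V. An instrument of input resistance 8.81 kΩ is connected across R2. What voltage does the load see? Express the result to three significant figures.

First combine the lower leg with the load: R2 ‖ R_L = 4.748 kΩ.
Voltage divider with the loaded lower leg: V_out = 15.9 × 4.748/(2.00 + 4.748) = 15.9 × 0.7036 = 11.19 V.

V_out ≈ 11.2 V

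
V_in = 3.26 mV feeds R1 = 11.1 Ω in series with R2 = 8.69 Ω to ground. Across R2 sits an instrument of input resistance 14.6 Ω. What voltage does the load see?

First combine the lower leg with the load: R2 ‖ R_L = 5.448 Ω.
Voltage divider with the loaded lower leg: V_out = 3.26 × 5.448/(11.1 + 5.448) = 3.26 × 0.3292 = 1.073 mV.
(Unloaded it would be 1.43 mV; the load pulls it down.)

V_out ≈ 1.07 mV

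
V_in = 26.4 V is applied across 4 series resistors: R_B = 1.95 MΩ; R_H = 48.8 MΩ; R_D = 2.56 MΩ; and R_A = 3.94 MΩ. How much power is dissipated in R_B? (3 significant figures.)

ΣR = 57.25 MΩ → I = 26.4/57.25 = 0.4611 µA.
P = I²R = 0.2126 × 1.95 = 0.4147 µW.

P ≈ 0.415 µW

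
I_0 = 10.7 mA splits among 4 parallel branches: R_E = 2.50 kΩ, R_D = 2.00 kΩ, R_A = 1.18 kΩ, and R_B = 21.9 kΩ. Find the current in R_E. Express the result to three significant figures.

I ≈ 2.39 mA

Total conductance ΣG = 1/2.50 + 1/2.00 + 1/1.18 + 1/21.9 = 1.793 (units of 1/kΩ).
Current divider: I(R_E) = I_0 · G_k/ΣG = 10.7 × (0.4000/1.793) = 10.7 × 0.2231 = 2.387 mA.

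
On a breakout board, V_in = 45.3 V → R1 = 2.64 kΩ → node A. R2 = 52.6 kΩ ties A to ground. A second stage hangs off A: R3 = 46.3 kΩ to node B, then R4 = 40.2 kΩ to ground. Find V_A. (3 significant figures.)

Node A sees R2 in parallel with the series input of stage 2, R3 + R4 = 86.50 kΩ.
Effective lower resistance at A: R2 ‖ 86.50 = 32.71 kΩ.
First divider: V_A = V_in · 32.71/(2.64 + 32.71) = 41.92 V.

V_A ≈ 41.9 V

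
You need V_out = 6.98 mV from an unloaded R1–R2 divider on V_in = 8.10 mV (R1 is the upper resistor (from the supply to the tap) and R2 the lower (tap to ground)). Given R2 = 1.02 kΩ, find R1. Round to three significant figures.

V_out/V_in = R2/(R1+R2) = 0.8617.
So R1 = R2 · (V_in/V_out − 1) = 1.02 × (8.10/6.98 − 1) = 1.02 × 0.1605 = 0.1637 kΩ.

R1 ≈ 0.164 kΩ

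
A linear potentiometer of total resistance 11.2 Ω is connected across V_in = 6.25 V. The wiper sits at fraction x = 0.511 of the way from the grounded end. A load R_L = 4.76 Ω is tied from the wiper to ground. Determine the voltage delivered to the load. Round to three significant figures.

Split the track: R_lower = x·R_p = 5.723 Ω, R_upper = (1−x)·R_p = 5.477 Ω.
R_L loads the lower segment: effective lower R = 2.599 Ω.
Then V_out = V_in · 2.599/(5.477 + 2.599) = 2.011 V.

V_out ≈ 2.01 V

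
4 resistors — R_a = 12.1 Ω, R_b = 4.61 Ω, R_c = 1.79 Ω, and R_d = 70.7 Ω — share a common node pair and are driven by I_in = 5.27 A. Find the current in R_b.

I ≈ 1.31 A

ΣG = 1/12.1 + 1/4.61 + 1/1.79 + 1/70.7 = 0.8724.
By the current-divider rule, I = I_in · G_k/ΣG = 5.27 × 0.2487 = 1.310 A.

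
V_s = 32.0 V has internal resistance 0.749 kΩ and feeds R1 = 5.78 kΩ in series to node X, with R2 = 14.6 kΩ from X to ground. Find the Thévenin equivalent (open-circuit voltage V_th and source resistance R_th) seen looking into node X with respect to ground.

R1' = 0.749 + 5.78 = 6.529 kΩ (source resistance + R1).
With X open, the divider is unloaded: V_th = 32.0 × 14.6/21.13 = 22.11 V.
With V_s suppressed (replaced by a short), R_th = R1' ‖ R2 = (6.529 × 14.6)/(6.529 + 14.6) = 4.511 kΩ.

V_th ≈ 22.1 V, R_th ≈ 4.51 kΩ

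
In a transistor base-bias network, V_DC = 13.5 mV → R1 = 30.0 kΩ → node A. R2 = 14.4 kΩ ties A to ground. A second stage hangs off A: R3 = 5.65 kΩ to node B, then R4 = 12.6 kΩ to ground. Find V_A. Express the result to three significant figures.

V_A ≈ 2.86 mV

The second stage (R3 + R4 = 18.25 kΩ) loads node A in parallel with R2.
R2 ‖ (R3+R4) = 8.049 kΩ.
V_A = 13.5 × 8.049/(30.0 + 8.049) = 2.856 mV.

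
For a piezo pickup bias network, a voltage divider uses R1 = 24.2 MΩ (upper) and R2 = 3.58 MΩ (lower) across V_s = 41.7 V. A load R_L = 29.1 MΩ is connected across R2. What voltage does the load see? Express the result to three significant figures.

R2 ‖ R_L = (3.58 × 29.1)/(3.58 + 29.1) = 3.188 MΩ.
Then V_out = V_s · R2'/(R1 + R2') = 41.7 × 3.188/27.39 = 4.854 V.
(Unloaded it would be 5.37 V; the load pulls it down.)

V_out ≈ 4.85 V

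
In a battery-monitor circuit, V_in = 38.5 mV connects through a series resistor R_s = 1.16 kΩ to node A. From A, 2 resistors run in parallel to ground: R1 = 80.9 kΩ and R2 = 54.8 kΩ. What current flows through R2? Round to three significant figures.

I ≈ 0.678 µA

Equivalent of the parallel group: R_p = 32.67 kΩ.
V_A = 38.5 × 32.67/33.83 = 37.18 mV.
I(R2) = V_A / R2 = 37.18/54.8 = 0.6785 µA.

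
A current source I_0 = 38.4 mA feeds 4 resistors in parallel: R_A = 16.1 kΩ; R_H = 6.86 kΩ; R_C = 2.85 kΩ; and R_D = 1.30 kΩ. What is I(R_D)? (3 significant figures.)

I ≈ 22.2 mA

Total conductance ΣG = 1/16.1 + 1/6.86 + 1/2.85 + 1/1.30 = 1.328 (units of 1/kΩ).
By the current-divider rule, I = I_0 · G_k/ΣG = 38.4 × 0.5792 = 22.24 mA.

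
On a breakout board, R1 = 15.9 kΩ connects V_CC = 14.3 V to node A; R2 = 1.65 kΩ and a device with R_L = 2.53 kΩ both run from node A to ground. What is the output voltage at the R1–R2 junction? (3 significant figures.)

R2 ‖ R_L = (1.65 × 2.53)/(1.65 + 2.53) = 0.9987 kΩ.
Now apply the divider: V_out = 14.3 × 0.05910 = 0.8451 V.
(Unloaded it would be 1.34 V; the load pulls it down.)

V_out ≈ 0.845 V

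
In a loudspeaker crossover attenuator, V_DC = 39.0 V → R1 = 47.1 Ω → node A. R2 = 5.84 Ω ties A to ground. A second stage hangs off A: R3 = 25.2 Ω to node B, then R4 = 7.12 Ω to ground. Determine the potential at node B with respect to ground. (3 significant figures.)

The second stage (R3 + R4 = 32.32 Ω) loads node A in parallel with R2.
R2 ‖ (R3+R4) = 4.946 Ω.
V_A = 39.0 × 4.946/(47.1 + 4.946) = 3.706 V.
Stage 2 is unloaded, so V_B = V_A · R4/(R3+R4) = 3.706 × 7.12/32.32 = 0.8165 V.

V_B ≈ 0.817 V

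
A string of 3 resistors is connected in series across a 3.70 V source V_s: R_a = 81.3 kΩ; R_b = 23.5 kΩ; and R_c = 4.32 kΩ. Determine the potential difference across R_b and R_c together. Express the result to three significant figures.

Total series resistance ΣR = 81.3 + 23.5 + 4.32 = 109.1 kΩ.
R_{R_b..R_c} = 23.5 + 4.32 = 27.82 kΩ.
By the voltage-divider rule, V = 3.70 × 27.82/109.1 = 0.9433 V.

V ≈ 0.943 V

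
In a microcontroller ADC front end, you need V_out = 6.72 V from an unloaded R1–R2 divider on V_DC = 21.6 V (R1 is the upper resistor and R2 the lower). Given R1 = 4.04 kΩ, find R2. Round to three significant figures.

Required fraction k = V_out/V_DC = 0.3111.
Rearranging, R2 = R1·k/(1−k) = 4.04 × 0.4516 = 1.825 kΩ.

R2 ≈ 1.82 kΩ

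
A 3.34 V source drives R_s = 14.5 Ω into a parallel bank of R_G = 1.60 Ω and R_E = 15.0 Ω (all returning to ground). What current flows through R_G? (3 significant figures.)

Equivalent of the parallel group: R_p = 1.446 Ω.
Node voltage V_A = V_supply · R_p/(R_s + R_p) = 3.34 × 0.09067 = 0.3028 V.
I(R_G) = V_A / R_G = 0.3028/1.60 = 0.1893 A.

I ≈ 0.189 A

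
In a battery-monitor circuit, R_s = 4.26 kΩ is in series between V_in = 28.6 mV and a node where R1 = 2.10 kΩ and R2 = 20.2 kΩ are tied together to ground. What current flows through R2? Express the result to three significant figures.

Parallel bank: R_p = 1/(1/2.10 + 1/20.2) = 1.902 kΩ.
V_A by voltage divider: V_A = 28.6 × 1.902/(4.26 + 1.902) = 8.829 mV.
I(R2) = V_A / R2 = 8.829/20.2 = 0.4371 µA.
(Equivalently: I_total = 4.641 µA, then current-divider fraction G_k/ΣG = 0.09417.)

I ≈ 0.437 µA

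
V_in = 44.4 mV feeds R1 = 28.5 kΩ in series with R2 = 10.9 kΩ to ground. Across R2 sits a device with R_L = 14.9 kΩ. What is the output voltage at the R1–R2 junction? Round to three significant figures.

V_out ≈ 8.03 mV

First combine the lower leg with the load: R2 ‖ R_L = 6.295 kΩ.
Then V_out = V_in · R2'/(R1 + R2') = 44.4 × 6.295/34.79 = 8.033 mV.
(Unloaded it would be 12.3 mV; the load pulls it down.)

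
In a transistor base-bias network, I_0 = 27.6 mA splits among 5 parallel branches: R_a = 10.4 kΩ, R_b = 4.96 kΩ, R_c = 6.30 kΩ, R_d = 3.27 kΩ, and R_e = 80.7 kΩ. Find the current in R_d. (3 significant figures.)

ΣG = 1/10.4 + 1/4.96 + 1/6.30 + 1/3.27 + 1/80.7 = 0.7747.
R_d takes the fraction G_k/ΣG = 0.3058/0.7747 = 0.3947, so I = 27.6 × 0.3947 = 10.90 mA.

I ≈ 10.9 mA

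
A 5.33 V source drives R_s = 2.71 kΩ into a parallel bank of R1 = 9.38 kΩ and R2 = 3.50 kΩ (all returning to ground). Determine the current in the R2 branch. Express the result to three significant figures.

Combine the parallel branches: R_p = (1/9.38 + 1/3.50)⁻¹ = 2.549 kΩ.
V_A = 5.33 × 2.549/5.259 = 2.583 V.
I(R2) = V_A / R2 = 2.583/3.50 = 0.7381 mA.
(Check via current divider: I_total = 1.014 mA; share G_k/ΣG = 0.7283 → same result.)

I ≈ 0.738 mA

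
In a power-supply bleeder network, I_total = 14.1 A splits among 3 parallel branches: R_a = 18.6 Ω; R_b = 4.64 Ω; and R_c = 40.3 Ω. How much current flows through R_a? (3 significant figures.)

ΣG = 1/18.6 + 1/4.64 + 1/40.3 = 0.2941.
Current divider: I(R_a) = I_total · G_k/ΣG = 14.1 × (0.05376/0.2941) = 14.1 × 0.1828 = 2.578 A.

I ≈ 2.58 A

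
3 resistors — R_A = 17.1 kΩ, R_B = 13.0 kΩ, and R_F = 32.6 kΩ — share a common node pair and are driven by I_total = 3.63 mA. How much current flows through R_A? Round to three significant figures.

I ≈ 1.28 mA

ΣG = 1/17.1 + 1/13.0 + 1/32.6 = 0.1661.
R_A takes the fraction G_k/ΣG = 0.05848/0.1661 = 0.3521, so I = 3.63 × 0.3521 = 1.278 mA.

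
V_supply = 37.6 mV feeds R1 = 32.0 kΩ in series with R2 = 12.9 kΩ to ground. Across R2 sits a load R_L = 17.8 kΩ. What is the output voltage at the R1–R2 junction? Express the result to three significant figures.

R2 ‖ R_L = (12.9 × 17.8)/(12.9 + 17.8) = 7.479 kΩ.
Now apply the divider: V_out = 37.6 × 0.1895 = 7.123 mV.

V_out ≈ 7.12 mV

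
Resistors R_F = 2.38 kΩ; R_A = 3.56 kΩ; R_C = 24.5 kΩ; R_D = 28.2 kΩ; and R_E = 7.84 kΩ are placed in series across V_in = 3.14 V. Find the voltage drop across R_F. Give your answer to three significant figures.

Total series resistance ΣR = 2.38 + 3.56 + 24.5 + 28.2 + 7.84 = 66.48 kΩ.
Voltage divider: V = V_in · (2.380 / 66.48) = 3.14 × 0.03580 = 0.1124 V.

V ≈ 0.112 V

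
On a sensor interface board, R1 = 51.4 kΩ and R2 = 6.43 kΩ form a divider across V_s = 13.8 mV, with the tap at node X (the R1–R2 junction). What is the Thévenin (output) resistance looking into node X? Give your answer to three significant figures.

R_th ≈ 5.72 kΩ

Looking into X with the source shorted: R_th = R1·R2/(R1+R2) = 51.40 × 6.43/57.83 = 5.715 kΩ.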